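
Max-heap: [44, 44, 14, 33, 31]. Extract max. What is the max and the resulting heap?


Max = 44
Replace root with last, heapify down
Resulting heap: [44, 33, 14, 31]


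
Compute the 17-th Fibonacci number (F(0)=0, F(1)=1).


F(n)=F(n-1)+F(n-2)
...F(15)=610, F(16)=987, F(17)=1597


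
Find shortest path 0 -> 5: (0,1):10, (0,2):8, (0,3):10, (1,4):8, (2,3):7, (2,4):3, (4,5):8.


Dijkstra from 0:
Distances: {0: 0, 1: 10, 2: 8, 3: 10, 4: 11, 5: 19}
Shortest distance to 5 = 19, path = [0, 2, 4, 5]


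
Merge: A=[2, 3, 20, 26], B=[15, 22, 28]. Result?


Compare heads, take smaller each step.
Merged: [2, 3, 15, 20, 22, 26, 28]


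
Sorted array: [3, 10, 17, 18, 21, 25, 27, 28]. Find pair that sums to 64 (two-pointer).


Two pointers: lo=0, hi=7
No pair sums to 64


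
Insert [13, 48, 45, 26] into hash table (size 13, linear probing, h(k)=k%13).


Insertions: 13->slot 0; 48->slot 9; 45->slot 6; 26->slot 1
Table: [13, 26, None, None, None, None, 45, None, None, 48, None, None, None]


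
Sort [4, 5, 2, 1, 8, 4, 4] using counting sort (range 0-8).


Count array: [0, 1, 1, 0, 3, 1, 0, 0, 1]
Reconstruct: [1, 2, 4, 4, 4, 5, 8]


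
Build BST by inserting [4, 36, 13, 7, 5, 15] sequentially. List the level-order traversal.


Root = 4; build tree by BST insertion.
Level-Order traversal: [4, 36, 13, 7, 15, 5]


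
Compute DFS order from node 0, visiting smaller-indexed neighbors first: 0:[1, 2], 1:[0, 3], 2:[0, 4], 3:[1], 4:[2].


DFS stack-based: start with [0]
Visit order: [0, 1, 3, 2, 4]


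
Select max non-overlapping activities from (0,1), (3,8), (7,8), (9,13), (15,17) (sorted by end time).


Greedy: pick earliest-ending, then skip overlaps.
Selected (4 activities): [(0, 1), (3, 8), (9, 13), (15, 17)]


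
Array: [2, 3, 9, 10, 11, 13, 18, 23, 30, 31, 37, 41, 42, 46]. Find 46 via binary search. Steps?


Search for 46:
[0,13] mid=6 arr[6]=18
[7,13] mid=10 arr[10]=37
[11,13] mid=12 arr[12]=42
[13,13] mid=13 arr[13]=46
Total: 4 comparisons


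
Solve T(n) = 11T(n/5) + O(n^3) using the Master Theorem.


a=11, b=5, c=3. log_5(11)=1.490 < c=3. Case 3: O(n^c) = O(n^3)
Complexity: O(n^3)


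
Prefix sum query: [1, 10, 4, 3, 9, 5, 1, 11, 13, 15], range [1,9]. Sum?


Prefix sums: [0, 1, 11, 15, 18, 27, 32, 33, 44, 57, 72]
Sum[1..9] = prefix[10] - prefix[1] = 72 - 1 = 71


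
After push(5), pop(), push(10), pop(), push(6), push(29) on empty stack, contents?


push(5) -> [5]
pop() returns 5 -> []
push(10) -> [10]
pop() returns 10 -> []
push(6) -> [6]
push(29) -> [6, 29]
Final stack (bottom to top): [6, 29]


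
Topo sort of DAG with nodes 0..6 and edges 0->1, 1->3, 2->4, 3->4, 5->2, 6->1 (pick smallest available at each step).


Kahn's algorithm, process smallest node first
Order: [0, 5, 2, 6, 1, 3, 4]


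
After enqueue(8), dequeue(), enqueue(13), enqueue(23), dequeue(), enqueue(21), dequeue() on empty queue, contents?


enqueue(8) -> [8]
dequeue() returns 8 -> []
enqueue(13) -> [13]
enqueue(23) -> [13, 23]
dequeue() returns 13 -> [23]
enqueue(21) -> [23, 21]
dequeue() returns 23 -> [21]
Final queue (front to back): [21]


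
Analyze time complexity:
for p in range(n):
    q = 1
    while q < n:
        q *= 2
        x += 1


Per nesting level: O(n) * O(log n) = O(n log n)
Complexity: O(n log n)


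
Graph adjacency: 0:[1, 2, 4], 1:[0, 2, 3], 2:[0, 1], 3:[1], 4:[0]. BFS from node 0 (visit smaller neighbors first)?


BFS queue: start with [0]
Visit order: [0, 1, 2, 4, 3]


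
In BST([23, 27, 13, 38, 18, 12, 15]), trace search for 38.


BST root = 23
Search for 38: compare at each node
Path: [23, 27, 38]


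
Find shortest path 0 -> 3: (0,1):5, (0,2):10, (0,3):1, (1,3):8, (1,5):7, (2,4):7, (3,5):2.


Dijkstra from 0:
Distances: {0: 0, 1: 5, 2: 10, 3: 1, 4: 17, 5: 3}
Shortest distance to 3 = 1, path = [0, 3]


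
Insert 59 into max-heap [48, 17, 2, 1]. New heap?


Append 59: [48, 17, 2, 1, 59]
Bubble up: swap idx 4(59) with idx 1(17); swap idx 1(59) with idx 0(48)
Result: [59, 48, 2, 1, 17]


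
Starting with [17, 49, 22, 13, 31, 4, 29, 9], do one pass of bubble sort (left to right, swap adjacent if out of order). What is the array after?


After one pass: [17, 22, 13, 31, 4, 29, 9, 49]


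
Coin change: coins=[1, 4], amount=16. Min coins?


dp[0]=0; dp[i]=1+min(dp[i-c] for c in coins)
...dp[11]=5, dp[12]=3, dp[13]=4, dp[14]=5, dp[15]=6, dp[16]=4
Minimum coins for 16 = 4


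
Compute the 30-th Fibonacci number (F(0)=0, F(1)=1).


F(n)=F(n-1)+F(n-2)
...F(28)=317811, F(29)=514229, F(30)=832040


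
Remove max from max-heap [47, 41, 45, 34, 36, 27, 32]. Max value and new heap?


Max = 47
Replace root with last, heapify down
Resulting heap: [45, 41, 32, 34, 36, 27]


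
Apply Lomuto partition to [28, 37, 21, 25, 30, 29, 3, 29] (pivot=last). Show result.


Elements <= 29 go left of pivot.
Result: [28, 21, 25, 29, 3, 29, 30, 37], pivot at index 5


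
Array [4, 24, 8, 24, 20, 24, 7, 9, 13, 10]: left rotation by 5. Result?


Left rotate by 5: [24, 7, 9, 13, 10, 4, 24, 8, 24, 20]


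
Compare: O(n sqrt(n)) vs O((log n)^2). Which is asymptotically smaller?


polylogarithmic grows slower than n^1.5
O((log n)^2) is asymptotically smaller; O(n sqrt(n)) grows faster


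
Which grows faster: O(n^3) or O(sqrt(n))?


sublinear grows slower than cubic
O(sqrt(n)) is asymptotically smaller; O(n^3) grows faster


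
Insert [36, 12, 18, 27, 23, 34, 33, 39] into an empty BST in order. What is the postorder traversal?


Root = 36; build tree by BST insertion.
Postorder traversal: [23, 33, 34, 27, 18, 12, 39, 36]


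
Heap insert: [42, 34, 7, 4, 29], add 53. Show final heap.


Append 53: [42, 34, 7, 4, 29, 53]
Bubble up: swap idx 5(53) with idx 2(7); swap idx 2(53) with idx 0(42)
Result: [53, 34, 42, 4, 29, 7]


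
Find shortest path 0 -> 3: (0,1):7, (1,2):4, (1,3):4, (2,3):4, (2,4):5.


Dijkstra from 0:
Distances: {0: 0, 1: 7, 2: 11, 3: 11, 4: 16}
Shortest distance to 3 = 11, path = [0, 1, 3]


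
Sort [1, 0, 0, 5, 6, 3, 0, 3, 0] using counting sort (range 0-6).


Count array: [4, 1, 0, 2, 0, 1, 1]
Reconstruct: [0, 0, 0, 0, 1, 3, 3, 5, 6]


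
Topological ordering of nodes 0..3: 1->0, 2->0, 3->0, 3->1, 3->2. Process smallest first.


Kahn's algorithm, process smallest node first
Order: [3, 1, 2, 0]


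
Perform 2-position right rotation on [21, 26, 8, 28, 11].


Right rotate by 2: [28, 11, 21, 26, 8]


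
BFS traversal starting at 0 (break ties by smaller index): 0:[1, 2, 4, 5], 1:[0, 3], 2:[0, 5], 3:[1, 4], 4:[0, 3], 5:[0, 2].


BFS queue: start with [0]
Visit order: [0, 1, 2, 4, 5, 3]


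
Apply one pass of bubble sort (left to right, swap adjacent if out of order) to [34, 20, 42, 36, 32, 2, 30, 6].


After one pass: [20, 34, 36, 32, 2, 30, 6, 42]


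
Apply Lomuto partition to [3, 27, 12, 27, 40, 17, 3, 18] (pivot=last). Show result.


Elements <= 18 go left of pivot.
Result: [3, 12, 17, 3, 18, 27, 27, 40], pivot at index 4


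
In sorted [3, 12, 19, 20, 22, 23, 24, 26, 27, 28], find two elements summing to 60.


Two pointers: lo=0, hi=9
No pair sums to 60


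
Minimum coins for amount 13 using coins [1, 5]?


dp[0]=0; dp[i]=1+min(dp[i-c] for c in coins)
...dp[8]=4, dp[9]=5, dp[10]=2, dp[11]=3, dp[12]=4, dp[13]=5
Minimum coins for 13 = 5


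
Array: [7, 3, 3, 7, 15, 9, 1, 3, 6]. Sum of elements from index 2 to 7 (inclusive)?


Prefix sums: [0, 7, 10, 13, 20, 35, 44, 45, 48, 54]
Sum[2..7] = prefix[8] - prefix[2] = 48 - 10 = 38


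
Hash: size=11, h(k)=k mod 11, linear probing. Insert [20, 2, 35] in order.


Insertions: 20->slot 9; 2->slot 2; 35->slot 3
Table: [None, None, 2, 35, None, None, None, None, None, 20, None]


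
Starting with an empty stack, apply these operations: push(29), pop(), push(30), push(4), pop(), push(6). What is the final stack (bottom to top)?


push(29) -> [29]
pop() returns 29 -> []
push(30) -> [30]
push(4) -> [30, 4]
pop() returns 4 -> [30]
push(6) -> [30, 6]
Final stack (bottom to top): [30, 6]


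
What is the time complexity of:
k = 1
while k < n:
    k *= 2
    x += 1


Per nesting level: O(log n) = O(log n)
Complexity: O(log n)


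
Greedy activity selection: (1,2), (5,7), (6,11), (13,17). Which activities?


Greedy: pick earliest-ending, then skip overlaps.
Selected (3 activities): [(1, 2), (5, 7), (13, 17)]


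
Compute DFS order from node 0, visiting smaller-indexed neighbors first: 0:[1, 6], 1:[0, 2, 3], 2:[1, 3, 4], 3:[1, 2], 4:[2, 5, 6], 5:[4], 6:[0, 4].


DFS stack-based: start with [0]
Visit order: [0, 1, 2, 3, 4, 5, 6]


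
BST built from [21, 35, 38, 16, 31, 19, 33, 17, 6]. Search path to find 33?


BST root = 21
Search for 33: compare at each node
Path: [21, 35, 31, 33]


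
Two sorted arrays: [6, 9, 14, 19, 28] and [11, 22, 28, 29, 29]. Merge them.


Compare heads, take smaller each step.
Merged: [6, 9, 11, 14, 19, 22, 28, 28, 29, 29]


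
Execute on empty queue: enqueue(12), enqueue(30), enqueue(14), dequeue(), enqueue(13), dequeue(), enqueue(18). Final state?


enqueue(12) -> [12]
enqueue(30) -> [12, 30]
enqueue(14) -> [12, 30, 14]
dequeue() returns 12 -> [30, 14]
enqueue(13) -> [30, 14, 13]
dequeue() returns 30 -> [14, 13]
enqueue(18) -> [14, 13, 18]
Final queue (front to back): [14, 13, 18]


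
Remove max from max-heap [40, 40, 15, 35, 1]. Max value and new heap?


Max = 40
Replace root with last, heapify down
Resulting heap: [40, 35, 15, 1]


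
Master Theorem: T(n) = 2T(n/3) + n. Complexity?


a=2, b=3, c=1. log_3(2)=0.631 < c=1. Case 3: O(n^c) = O(n)
Complexity: O(n)


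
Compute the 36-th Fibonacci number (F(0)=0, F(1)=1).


F(n)=F(n-1)+F(n-2)
...F(34)=5702887, F(35)=9227465, F(36)=14930352


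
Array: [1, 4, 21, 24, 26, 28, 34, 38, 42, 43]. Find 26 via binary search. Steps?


Search for 26:
[0,9] mid=4 arr[4]=26
Total: 1 comparisons


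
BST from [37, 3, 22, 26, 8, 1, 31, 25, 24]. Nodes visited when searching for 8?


BST root = 37
Search for 8: compare at each node
Path: [37, 3, 22, 8]


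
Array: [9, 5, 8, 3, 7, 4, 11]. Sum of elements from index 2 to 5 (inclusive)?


Prefix sums: [0, 9, 14, 22, 25, 32, 36, 47]
Sum[2..5] = prefix[6] - prefix[2] = 36 - 14 = 22


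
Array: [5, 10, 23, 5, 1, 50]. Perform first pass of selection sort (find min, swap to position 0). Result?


After one pass: [1, 10, 23, 5, 5, 50]


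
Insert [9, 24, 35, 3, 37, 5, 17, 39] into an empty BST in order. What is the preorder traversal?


Root = 9; build tree by BST insertion.
Preorder traversal: [9, 3, 5, 24, 17, 35, 37, 39]


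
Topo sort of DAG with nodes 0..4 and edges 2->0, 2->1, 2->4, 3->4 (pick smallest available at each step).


Kahn's algorithm, process smallest node first
Order: [2, 0, 1, 3, 4]


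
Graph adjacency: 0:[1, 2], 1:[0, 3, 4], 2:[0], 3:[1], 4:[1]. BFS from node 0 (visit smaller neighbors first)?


BFS queue: start with [0]
Visit order: [0, 1, 2, 3, 4]


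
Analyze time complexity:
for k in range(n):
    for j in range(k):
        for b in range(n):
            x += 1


Per nesting level: O(n) * O(n) [triangular over k] * O(n) = O(n^3)
Complexity: O(n^3)


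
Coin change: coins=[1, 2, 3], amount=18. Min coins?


dp[0]=0; dp[i]=1+min(dp[i-c] for c in coins)
...dp[13]=5, dp[14]=5, dp[15]=5, dp[16]=6, dp[17]=6, dp[18]=6
Minimum coins for 18 = 6


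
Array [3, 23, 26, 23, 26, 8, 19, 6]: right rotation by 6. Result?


Right rotate by 6: [26, 23, 26, 8, 19, 6, 3, 23]


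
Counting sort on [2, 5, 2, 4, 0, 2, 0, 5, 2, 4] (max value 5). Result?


Count array: [2, 0, 4, 0, 2, 2]
Reconstruct: [0, 0, 2, 2, 2, 2, 4, 4, 5, 5]


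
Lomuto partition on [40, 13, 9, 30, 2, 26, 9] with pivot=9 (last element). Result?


Elements <= 9 go left of pivot.
Result: [9, 2, 9, 30, 13, 26, 40], pivot at index 2


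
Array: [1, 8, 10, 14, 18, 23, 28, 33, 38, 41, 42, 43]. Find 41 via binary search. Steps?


Search for 41:
[0,11] mid=5 arr[5]=23
[6,11] mid=8 arr[8]=38
[9,11] mid=10 arr[10]=42
[9,9] mid=9 arr[9]=41
Total: 4 comparisons


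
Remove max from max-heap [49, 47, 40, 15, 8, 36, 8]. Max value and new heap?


Max = 49
Replace root with last, heapify down
Resulting heap: [47, 15, 40, 8, 8, 36]


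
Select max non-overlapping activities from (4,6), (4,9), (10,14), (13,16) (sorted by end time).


Greedy: pick earliest-ending, then skip overlaps.
Selected (2 activities): [(4, 6), (10, 14)]


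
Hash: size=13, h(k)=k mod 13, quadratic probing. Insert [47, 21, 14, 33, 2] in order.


Insertions: 47->slot 8; 21->slot 9; 14->slot 1; 33->slot 7; 2->slot 2
Table: [None, 14, 2, None, None, None, None, 33, 47, 21, None, None, None]


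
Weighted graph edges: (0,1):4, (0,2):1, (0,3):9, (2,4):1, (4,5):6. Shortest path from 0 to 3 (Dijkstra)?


Dijkstra from 0:
Distances: {0: 0, 1: 4, 2: 1, 3: 9, 4: 2, 5: 8}
Shortest distance to 3 = 9, path = [0, 3]


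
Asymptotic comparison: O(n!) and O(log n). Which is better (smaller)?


logarithmic grows slower than factorial
O(log n) is asymptotically smaller; O(n!) grows faster


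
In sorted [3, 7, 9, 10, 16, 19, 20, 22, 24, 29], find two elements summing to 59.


Two pointers: lo=0, hi=9
No pair sums to 59


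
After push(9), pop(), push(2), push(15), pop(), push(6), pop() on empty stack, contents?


push(9) -> [9]
pop() returns 9 -> []
push(2) -> [2]
push(15) -> [2, 15]
pop() returns 15 -> [2]
push(6) -> [2, 6]
pop() returns 6 -> [2]
Final stack (bottom to top): [2]


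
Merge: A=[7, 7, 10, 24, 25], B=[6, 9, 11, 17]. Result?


Compare heads, take smaller each step.
Merged: [6, 7, 7, 9, 10, 11, 17, 24, 25]


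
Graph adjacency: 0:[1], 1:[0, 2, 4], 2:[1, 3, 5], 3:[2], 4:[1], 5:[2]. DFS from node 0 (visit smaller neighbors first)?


DFS stack-based: start with [0]
Visit order: [0, 1, 2, 3, 5, 4]


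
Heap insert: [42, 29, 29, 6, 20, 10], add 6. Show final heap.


Append 6: [42, 29, 29, 6, 20, 10, 6]
Bubble up: no swaps needed
Result: [42, 29, 29, 6, 20, 10, 6]


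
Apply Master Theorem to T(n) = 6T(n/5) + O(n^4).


a=6, b=5, c=4. log_5(6)=1.113 < c=4. Case 3: O(n^c) = O(n^4)
Complexity: O(n^4)


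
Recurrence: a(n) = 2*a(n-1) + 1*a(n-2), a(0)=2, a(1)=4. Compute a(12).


Build bottom-up:
...a(10)=11482, a(11)=27720, a(12)=2*27720+1*11482=66922


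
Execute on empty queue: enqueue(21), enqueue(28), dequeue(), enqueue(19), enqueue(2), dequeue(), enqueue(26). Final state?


enqueue(21) -> [21]
enqueue(28) -> [21, 28]
dequeue() returns 21 -> [28]
enqueue(19) -> [28, 19]
enqueue(2) -> [28, 19, 2]
dequeue() returns 28 -> [19, 2]
enqueue(26) -> [19, 2, 26]
Final queue (front to back): [19, 2, 26]


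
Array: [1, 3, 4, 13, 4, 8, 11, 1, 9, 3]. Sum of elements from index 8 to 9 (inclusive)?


Prefix sums: [0, 1, 4, 8, 21, 25, 33, 44, 45, 54, 57]
Sum[8..9] = prefix[10] - prefix[8] = 57 - 45 = 12


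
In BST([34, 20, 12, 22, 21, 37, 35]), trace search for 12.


BST root = 34
Search for 12: compare at each node
Path: [34, 20, 12]


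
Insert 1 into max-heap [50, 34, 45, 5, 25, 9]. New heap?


Append 1: [50, 34, 45, 5, 25, 9, 1]
Bubble up: no swaps needed
Result: [50, 34, 45, 5, 25, 9, 1]


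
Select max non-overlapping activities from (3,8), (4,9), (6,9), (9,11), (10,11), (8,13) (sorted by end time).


Greedy: pick earliest-ending, then skip overlaps.
Selected (2 activities): [(3, 8), (9, 11)]


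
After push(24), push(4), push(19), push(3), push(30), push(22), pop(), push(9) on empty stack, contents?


push(24) -> [24]
push(4) -> [24, 4]
push(19) -> [24, 4, 19]
push(3) -> [24, 4, 19, 3]
push(30) -> [24, 4, 19, 3, 30]
push(22) -> [24, 4, 19, 3, 30, 22]
pop() returns 22 -> [24, 4, 19, 3, 30]
push(9) -> [24, 4, 19, 3, 30, 9]
Final stack (bottom to top): [24, 4, 19, 3, 30, 9]


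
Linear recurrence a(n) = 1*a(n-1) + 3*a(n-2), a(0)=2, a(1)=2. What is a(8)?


Build bottom-up:
...a(6)=194, a(7)=434, a(8)=1*434+3*194=1016


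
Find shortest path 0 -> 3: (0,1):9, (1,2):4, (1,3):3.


Dijkstra from 0:
Distances: {0: 0, 1: 9, 2: 13, 3: 12}
Shortest distance to 3 = 12, path = [0, 1, 3]


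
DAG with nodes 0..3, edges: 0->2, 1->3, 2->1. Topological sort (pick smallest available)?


Kahn's algorithm, process smallest node first
Order: [0, 2, 1, 3]


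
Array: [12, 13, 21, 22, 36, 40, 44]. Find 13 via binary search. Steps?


Search for 13:
[0,6] mid=3 arr[3]=22
[0,2] mid=1 arr[1]=13
Total: 2 comparisons


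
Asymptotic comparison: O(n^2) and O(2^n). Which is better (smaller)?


quadratic grows slower than exponential
O(n^2) is asymptotically smaller; O(2^n) grows faster


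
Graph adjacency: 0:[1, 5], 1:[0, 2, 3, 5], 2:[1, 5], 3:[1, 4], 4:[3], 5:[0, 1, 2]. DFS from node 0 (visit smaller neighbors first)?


DFS stack-based: start with [0]
Visit order: [0, 1, 2, 5, 3, 4]


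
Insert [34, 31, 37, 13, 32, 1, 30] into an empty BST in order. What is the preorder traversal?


Root = 34; build tree by BST insertion.
Preorder traversal: [34, 31, 13, 1, 30, 32, 37]


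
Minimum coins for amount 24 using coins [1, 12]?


dp[0]=0; dp[i]=1+min(dp[i-c] for c in coins)
...dp[19]=8, dp[20]=9, dp[21]=10, dp[22]=11, dp[23]=12, dp[24]=2
Minimum coins for 24 = 2


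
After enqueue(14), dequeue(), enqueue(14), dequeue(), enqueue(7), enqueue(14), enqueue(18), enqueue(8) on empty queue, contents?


enqueue(14) -> [14]
dequeue() returns 14 -> []
enqueue(14) -> [14]
dequeue() returns 14 -> []
enqueue(7) -> [7]
enqueue(14) -> [7, 14]
enqueue(18) -> [7, 14, 18]
enqueue(8) -> [7, 14, 18, 8]
Final queue (front to back): [7, 14, 18, 8]


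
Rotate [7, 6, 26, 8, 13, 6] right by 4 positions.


Right rotate by 4: [26, 8, 13, 6, 7, 6]


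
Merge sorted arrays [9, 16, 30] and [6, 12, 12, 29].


Compare heads, take smaller each step.
Merged: [6, 9, 12, 12, 16, 29, 30]


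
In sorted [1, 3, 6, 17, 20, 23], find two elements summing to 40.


Two pointers: lo=0, hi=5
Found pair: (17, 23) summing to 40


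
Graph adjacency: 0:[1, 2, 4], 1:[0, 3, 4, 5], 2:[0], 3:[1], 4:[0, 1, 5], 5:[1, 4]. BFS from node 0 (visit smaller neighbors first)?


BFS queue: start with [0]
Visit order: [0, 1, 2, 4, 3, 5]


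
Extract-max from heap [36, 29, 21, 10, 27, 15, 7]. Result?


Max = 36
Replace root with last, heapify down
Resulting heap: [29, 27, 21, 10, 7, 15]


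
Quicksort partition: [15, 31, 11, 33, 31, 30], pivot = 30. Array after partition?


Elements <= 30 go left of pivot.
Result: [15, 11, 30, 33, 31, 31], pivot at index 2


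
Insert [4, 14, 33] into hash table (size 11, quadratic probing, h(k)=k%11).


Insertions: 4->slot 4; 14->slot 3; 33->slot 0
Table: [33, None, None, 14, 4, None, None, None, None, None, None]


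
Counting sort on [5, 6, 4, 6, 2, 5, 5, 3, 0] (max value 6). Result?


Count array: [1, 0, 1, 1, 1, 3, 2]
Reconstruct: [0, 2, 3, 4, 5, 5, 5, 6, 6]


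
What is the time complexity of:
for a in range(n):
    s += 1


Per nesting level: O(n) = O(n)
Complexity: O(n)


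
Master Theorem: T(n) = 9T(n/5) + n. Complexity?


a=9, b=5, c=1. log_5(9)=1.365 > c=1. Case 1: O(n^log_b(a)) = O(n^1.365)
Complexity: O(n^1.365)


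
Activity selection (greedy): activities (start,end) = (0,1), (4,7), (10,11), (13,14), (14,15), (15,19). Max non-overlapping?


Greedy: pick earliest-ending, then skip overlaps.
Selected (6 activities): [(0, 1), (4, 7), (10, 11), (13, 14), (14, 15), (15, 19)]


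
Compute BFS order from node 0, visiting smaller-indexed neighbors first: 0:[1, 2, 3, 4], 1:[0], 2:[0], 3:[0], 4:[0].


BFS queue: start with [0]
Visit order: [0, 1, 2, 3, 4]


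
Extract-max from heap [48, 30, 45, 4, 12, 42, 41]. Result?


Max = 48
Replace root with last, heapify down
Resulting heap: [45, 30, 42, 4, 12, 41]


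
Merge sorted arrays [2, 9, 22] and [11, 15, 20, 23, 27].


Compare heads, take smaller each step.
Merged: [2, 9, 11, 15, 20, 22, 23, 27]


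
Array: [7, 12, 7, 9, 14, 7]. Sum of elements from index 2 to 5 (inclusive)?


Prefix sums: [0, 7, 19, 26, 35, 49, 56]
Sum[2..5] = prefix[6] - prefix[2] = 56 - 19 = 37


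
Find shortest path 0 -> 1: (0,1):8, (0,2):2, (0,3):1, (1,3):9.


Dijkstra from 0:
Distances: {0: 0, 1: 8, 2: 2, 3: 1}
Shortest distance to 1 = 8, path = [0, 1]


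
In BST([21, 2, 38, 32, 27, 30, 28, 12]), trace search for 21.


BST root = 21
Search for 21: compare at each node
Path: [21]


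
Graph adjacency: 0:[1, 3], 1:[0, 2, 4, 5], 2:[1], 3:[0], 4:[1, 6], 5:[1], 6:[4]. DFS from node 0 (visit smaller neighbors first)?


DFS stack-based: start with [0]
Visit order: [0, 1, 2, 4, 6, 5, 3]


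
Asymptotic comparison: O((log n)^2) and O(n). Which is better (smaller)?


polylogarithmic grows slower than linear
O((log n)^2) is asymptotically smaller; O(n) grows faster


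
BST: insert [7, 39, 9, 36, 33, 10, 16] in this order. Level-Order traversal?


Root = 7; build tree by BST insertion.
Level-Order traversal: [7, 39, 9, 36, 33, 10, 16]


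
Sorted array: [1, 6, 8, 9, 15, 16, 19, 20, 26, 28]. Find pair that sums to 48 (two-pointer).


Two pointers: lo=0, hi=9
Found pair: (20, 28) summing to 48


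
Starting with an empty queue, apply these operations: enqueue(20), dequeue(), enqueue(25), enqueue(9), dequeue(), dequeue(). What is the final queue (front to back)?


enqueue(20) -> [20]
dequeue() returns 20 -> []
enqueue(25) -> [25]
enqueue(9) -> [25, 9]
dequeue() returns 25 -> [9]
dequeue() returns 9 -> []
Final queue (front to back): []


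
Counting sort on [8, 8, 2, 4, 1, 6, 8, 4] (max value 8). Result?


Count array: [0, 1, 1, 0, 2, 0, 1, 0, 3]
Reconstruct: [1, 2, 4, 4, 6, 8, 8, 8]


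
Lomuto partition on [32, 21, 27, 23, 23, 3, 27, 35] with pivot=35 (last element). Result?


Elements <= 35 go left of pivot.
Result: [32, 21, 27, 23, 23, 3, 27, 35], pivot at index 7


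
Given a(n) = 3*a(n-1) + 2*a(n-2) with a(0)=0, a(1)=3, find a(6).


Build bottom-up:
...a(4)=117, a(5)=417, a(6)=3*417+2*117=1485


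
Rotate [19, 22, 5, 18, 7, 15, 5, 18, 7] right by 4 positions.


Right rotate by 4: [15, 5, 18, 7, 19, 22, 5, 18, 7]


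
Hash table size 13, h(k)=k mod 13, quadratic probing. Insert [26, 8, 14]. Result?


Insertions: 26->slot 0; 8->slot 8; 14->slot 1
Table: [26, 14, None, None, None, None, None, None, 8, None, None, None, None]


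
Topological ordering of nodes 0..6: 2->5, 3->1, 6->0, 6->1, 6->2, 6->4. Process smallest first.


Kahn's algorithm, process smallest node first
Order: [3, 6, 0, 1, 2, 4, 5]


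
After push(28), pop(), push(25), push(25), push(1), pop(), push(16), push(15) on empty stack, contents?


push(28) -> [28]
pop() returns 28 -> []
push(25) -> [25]
push(25) -> [25, 25]
push(1) -> [25, 25, 1]
pop() returns 1 -> [25, 25]
push(16) -> [25, 25, 16]
push(15) -> [25, 25, 16, 15]
Final stack (bottom to top): [25, 25, 16, 15]


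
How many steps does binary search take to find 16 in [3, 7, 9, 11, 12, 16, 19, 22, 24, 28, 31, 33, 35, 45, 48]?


Search for 16:
[0,14] mid=7 arr[7]=22
[0,6] mid=3 arr[3]=11
[4,6] mid=5 arr[5]=16
Total: 3 comparisons


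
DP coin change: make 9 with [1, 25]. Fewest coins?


dp[0]=0; dp[i]=1+min(dp[i-c] for c in coins)
...dp[4]=4, dp[5]=5, dp[6]=6, dp[7]=7, dp[8]=8, dp[9]=9
Minimum coins for 9 = 9


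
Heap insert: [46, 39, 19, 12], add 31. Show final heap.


Append 31: [46, 39, 19, 12, 31]
Bubble up: no swaps needed
Result: [46, 39, 19, 12, 31]


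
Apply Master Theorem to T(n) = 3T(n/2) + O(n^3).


a=3, b=2, c=3. log_2(3)=1.585 < c=3. Case 3: O(n^c) = O(n^3)
Complexity: O(n^3)


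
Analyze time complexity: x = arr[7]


Analysis: constant-time operation, no loop
Complexity: O(1)


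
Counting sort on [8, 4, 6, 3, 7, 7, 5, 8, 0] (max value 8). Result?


Count array: [1, 0, 0, 1, 1, 1, 1, 2, 2]
Reconstruct: [0, 3, 4, 5, 6, 7, 7, 8, 8]


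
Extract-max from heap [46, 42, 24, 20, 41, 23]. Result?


Max = 46
Replace root with last, heapify down
Resulting heap: [42, 41, 24, 20, 23]


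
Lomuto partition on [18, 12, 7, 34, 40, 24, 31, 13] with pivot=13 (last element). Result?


Elements <= 13 go left of pivot.
Result: [12, 7, 13, 34, 40, 24, 31, 18], pivot at index 2


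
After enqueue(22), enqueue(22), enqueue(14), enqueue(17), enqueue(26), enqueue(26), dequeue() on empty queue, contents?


enqueue(22) -> [22]
enqueue(22) -> [22, 22]
enqueue(14) -> [22, 22, 14]
enqueue(17) -> [22, 22, 14, 17]
enqueue(26) -> [22, 22, 14, 17, 26]
enqueue(26) -> [22, 22, 14, 17, 26, 26]
dequeue() returns 22 -> [22, 14, 17, 26, 26]
Final queue (front to back): [22, 14, 17, 26, 26]


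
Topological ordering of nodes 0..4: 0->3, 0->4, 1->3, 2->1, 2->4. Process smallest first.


Kahn's algorithm, process smallest node first
Order: [0, 2, 1, 3, 4]


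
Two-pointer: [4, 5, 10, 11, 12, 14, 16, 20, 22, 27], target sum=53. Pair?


Two pointers: lo=0, hi=9
No pair sums to 53


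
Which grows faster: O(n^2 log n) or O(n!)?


n^2 log n grows slower than factorial
O(n^2 log n) is asymptotically smaller; O(n!) grows faster


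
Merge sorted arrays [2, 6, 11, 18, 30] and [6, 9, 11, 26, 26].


Compare heads, take smaller each step.
Merged: [2, 6, 6, 9, 11, 11, 18, 26, 26, 30]


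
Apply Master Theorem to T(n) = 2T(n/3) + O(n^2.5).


a=2, b=3, c=2.5. log_3(2)=0.631 < c=2.5. Case 3: O(n^c) = O(n^2.500)
Complexity: O(n^2.500)


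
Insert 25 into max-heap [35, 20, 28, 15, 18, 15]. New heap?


Append 25: [35, 20, 28, 15, 18, 15, 25]
Bubble up: no swaps needed
Result: [35, 20, 28, 15, 18, 15, 25]


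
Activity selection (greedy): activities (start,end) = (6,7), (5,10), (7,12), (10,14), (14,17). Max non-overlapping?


Greedy: pick earliest-ending, then skip overlaps.
Selected (3 activities): [(6, 7), (7, 12), (14, 17)]


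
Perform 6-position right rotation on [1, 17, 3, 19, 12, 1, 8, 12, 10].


Right rotate by 6: [19, 12, 1, 8, 12, 10, 1, 17, 3]


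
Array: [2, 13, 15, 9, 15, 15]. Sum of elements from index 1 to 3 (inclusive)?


Prefix sums: [0, 2, 15, 30, 39, 54, 69]
Sum[1..3] = prefix[4] - prefix[1] = 39 - 2 = 37


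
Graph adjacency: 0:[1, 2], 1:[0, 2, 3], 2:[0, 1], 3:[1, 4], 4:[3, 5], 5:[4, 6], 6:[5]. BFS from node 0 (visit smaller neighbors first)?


BFS queue: start with [0]
Visit order: [0, 1, 2, 3, 4, 5, 6]


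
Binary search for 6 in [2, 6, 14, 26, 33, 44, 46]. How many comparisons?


Search for 6:
[0,6] mid=3 arr[3]=26
[0,2] mid=1 arr[1]=6
Total: 2 comparisons


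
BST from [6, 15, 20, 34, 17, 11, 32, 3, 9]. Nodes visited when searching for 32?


BST root = 6
Search for 32: compare at each node
Path: [6, 15, 20, 34, 32]


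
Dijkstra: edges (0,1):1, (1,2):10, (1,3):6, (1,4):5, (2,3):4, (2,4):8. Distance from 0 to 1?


Dijkstra from 0:
Distances: {0: 0, 1: 1, 2: 11, 3: 7, 4: 6}
Shortest distance to 1 = 1, path = [0, 1]


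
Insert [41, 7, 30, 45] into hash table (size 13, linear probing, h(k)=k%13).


Insertions: 41->slot 2; 7->slot 7; 30->slot 4; 45->slot 6
Table: [None, None, 41, None, 30, None, 45, 7, None, None, None, None, None]


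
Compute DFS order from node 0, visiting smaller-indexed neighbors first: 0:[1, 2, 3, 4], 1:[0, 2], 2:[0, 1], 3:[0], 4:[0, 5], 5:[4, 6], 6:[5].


DFS stack-based: start with [0]
Visit order: [0, 1, 2, 3, 4, 5, 6]


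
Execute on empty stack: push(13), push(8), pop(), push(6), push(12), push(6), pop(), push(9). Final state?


push(13) -> [13]
push(8) -> [13, 8]
pop() returns 8 -> [13]
push(6) -> [13, 6]
push(12) -> [13, 6, 12]
push(6) -> [13, 6, 12, 6]
pop() returns 6 -> [13, 6, 12]
push(9) -> [13, 6, 12, 9]
Final stack (bottom to top): [13, 6, 12, 9]


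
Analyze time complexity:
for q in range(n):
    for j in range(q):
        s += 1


Per nesting level: O(n) * O(n) [triangular over q] = O(n^2)
Complexity: O(n^2)


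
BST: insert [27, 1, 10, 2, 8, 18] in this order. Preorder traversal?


Root = 27; build tree by BST insertion.
Preorder traversal: [27, 1, 10, 2, 8, 18]


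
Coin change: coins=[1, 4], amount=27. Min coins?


dp[0]=0; dp[i]=1+min(dp[i-c] for c in coins)
...dp[22]=7, dp[23]=8, dp[24]=6, dp[25]=7, dp[26]=8, dp[27]=9
Minimum coins for 27 = 9


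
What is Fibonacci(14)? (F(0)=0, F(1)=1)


F(n)=F(n-1)+F(n-2)
...F(12)=144, F(13)=233, F(14)=377


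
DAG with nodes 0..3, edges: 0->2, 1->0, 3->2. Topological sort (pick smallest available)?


Kahn's algorithm, process smallest node first
Order: [1, 0, 3, 2]


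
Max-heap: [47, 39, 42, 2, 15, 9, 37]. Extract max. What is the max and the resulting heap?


Max = 47
Replace root with last, heapify down
Resulting heap: [42, 39, 37, 2, 15, 9]


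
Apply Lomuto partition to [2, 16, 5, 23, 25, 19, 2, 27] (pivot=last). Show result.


Elements <= 27 go left of pivot.
Result: [2, 16, 5, 23, 25, 19, 2, 27], pivot at index 7


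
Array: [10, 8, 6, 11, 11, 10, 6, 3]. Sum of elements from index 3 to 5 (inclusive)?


Prefix sums: [0, 10, 18, 24, 35, 46, 56, 62, 65]
Sum[3..5] = prefix[6] - prefix[3] = 56 - 24 = 32


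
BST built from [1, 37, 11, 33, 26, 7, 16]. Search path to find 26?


BST root = 1
Search for 26: compare at each node
Path: [1, 37, 11, 33, 26]


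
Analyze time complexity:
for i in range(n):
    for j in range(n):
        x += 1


Per nesting level: O(n) * O(n) = O(n^2)
Complexity: O(n^2)


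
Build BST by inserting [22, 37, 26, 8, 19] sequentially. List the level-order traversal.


Root = 22; build tree by BST insertion.
Level-Order traversal: [22, 8, 37, 19, 26]


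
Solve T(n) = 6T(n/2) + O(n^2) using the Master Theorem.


a=6, b=2, c=2. log_2(6)=2.585 > c=2. Case 1: O(n^log_b(a)) = O(n^2.585)
Complexity: O(n^2.585)


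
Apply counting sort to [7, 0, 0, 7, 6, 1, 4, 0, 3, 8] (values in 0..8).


Count array: [3, 1, 0, 1, 1, 0, 1, 2, 1]
Reconstruct: [0, 0, 0, 1, 3, 4, 6, 7, 7, 8]


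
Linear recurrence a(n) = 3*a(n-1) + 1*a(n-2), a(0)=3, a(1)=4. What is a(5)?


Build bottom-up:
...a(3)=49, a(4)=162, a(5)=3*162+1*49=535


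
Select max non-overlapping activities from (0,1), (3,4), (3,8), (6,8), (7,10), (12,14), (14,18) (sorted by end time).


Greedy: pick earliest-ending, then skip overlaps.
Selected (5 activities): [(0, 1), (3, 4), (6, 8), (12, 14), (14, 18)]


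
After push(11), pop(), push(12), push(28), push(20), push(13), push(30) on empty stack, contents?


push(11) -> [11]
pop() returns 11 -> []
push(12) -> [12]
push(28) -> [12, 28]
push(20) -> [12, 28, 20]
push(13) -> [12, 28, 20, 13]
push(30) -> [12, 28, 20, 13, 30]
Final stack (bottom to top): [12, 28, 20, 13, 30]


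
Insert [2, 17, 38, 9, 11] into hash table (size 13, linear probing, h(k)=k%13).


Insertions: 2->slot 2; 17->slot 4; 38->slot 12; 9->slot 9; 11->slot 11
Table: [None, None, 2, None, 17, None, None, None, None, 9, None, 11, 38]


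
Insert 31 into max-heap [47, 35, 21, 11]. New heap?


Append 31: [47, 35, 21, 11, 31]
Bubble up: no swaps needed
Result: [47, 35, 21, 11, 31]


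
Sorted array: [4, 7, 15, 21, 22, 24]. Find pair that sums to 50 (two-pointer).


Two pointers: lo=0, hi=5
No pair sums to 50


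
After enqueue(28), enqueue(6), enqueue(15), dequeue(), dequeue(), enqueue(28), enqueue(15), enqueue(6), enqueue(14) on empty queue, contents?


enqueue(28) -> [28]
enqueue(6) -> [28, 6]
enqueue(15) -> [28, 6, 15]
dequeue() returns 28 -> [6, 15]
dequeue() returns 6 -> [15]
enqueue(28) -> [15, 28]
enqueue(15) -> [15, 28, 15]
enqueue(6) -> [15, 28, 15, 6]
enqueue(14) -> [15, 28, 15, 6, 14]
Final queue (front to back): [15, 28, 15, 6, 14]


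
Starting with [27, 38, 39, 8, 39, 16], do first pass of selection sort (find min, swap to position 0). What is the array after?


After one pass: [8, 38, 39, 27, 39, 16]


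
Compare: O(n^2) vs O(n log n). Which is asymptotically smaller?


linearithmic grows slower than quadratic
O(n log n) is asymptotically smaller; O(n^2) grows faster


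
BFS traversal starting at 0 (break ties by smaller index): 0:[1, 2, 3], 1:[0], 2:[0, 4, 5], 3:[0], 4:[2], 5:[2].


BFS queue: start with [0]
Visit order: [0, 1, 2, 3, 4, 5]


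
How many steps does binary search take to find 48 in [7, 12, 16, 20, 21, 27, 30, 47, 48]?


Search for 48:
[0,8] mid=4 arr[4]=21
[5,8] mid=6 arr[6]=30
[7,8] mid=7 arr[7]=47
[8,8] mid=8 arr[8]=48
Total: 4 comparisons


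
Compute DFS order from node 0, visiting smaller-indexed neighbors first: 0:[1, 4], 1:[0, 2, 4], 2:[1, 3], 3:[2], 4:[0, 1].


DFS stack-based: start with [0]
Visit order: [0, 1, 2, 3, 4]


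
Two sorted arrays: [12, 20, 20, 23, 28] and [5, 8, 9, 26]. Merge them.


Compare heads, take smaller each step.
Merged: [5, 8, 9, 12, 20, 20, 23, 26, 28]


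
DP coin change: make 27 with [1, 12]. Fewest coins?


dp[0]=0; dp[i]=1+min(dp[i-c] for c in coins)
...dp[22]=11, dp[23]=12, dp[24]=2, dp[25]=3, dp[26]=4, dp[27]=5
Minimum coins for 27 = 5


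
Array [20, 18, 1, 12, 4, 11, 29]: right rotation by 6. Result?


Right rotate by 6: [18, 1, 12, 4, 11, 29, 20]


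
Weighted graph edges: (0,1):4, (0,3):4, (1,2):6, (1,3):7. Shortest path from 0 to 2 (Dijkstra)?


Dijkstra from 0:
Distances: {0: 0, 1: 4, 2: 10, 3: 4}
Shortest distance to 2 = 10, path = [0, 1, 2]


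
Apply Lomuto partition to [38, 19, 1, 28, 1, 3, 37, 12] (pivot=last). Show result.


Elements <= 12 go left of pivot.
Result: [1, 1, 3, 12, 19, 38, 37, 28], pivot at index 3


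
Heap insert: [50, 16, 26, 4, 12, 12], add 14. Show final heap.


Append 14: [50, 16, 26, 4, 12, 12, 14]
Bubble up: no swaps needed
Result: [50, 16, 26, 4, 12, 12, 14]


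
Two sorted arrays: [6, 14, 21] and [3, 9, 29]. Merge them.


Compare heads, take smaller each step.
Merged: [3, 6, 9, 14, 21, 29]


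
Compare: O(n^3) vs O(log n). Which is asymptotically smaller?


logarithmic grows slower than cubic
O(log n) is asymptotically smaller; O(n^3) grows faster


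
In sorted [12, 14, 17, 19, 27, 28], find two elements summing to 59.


Two pointers: lo=0, hi=5
No pair sums to 59


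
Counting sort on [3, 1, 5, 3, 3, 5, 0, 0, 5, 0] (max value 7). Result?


Count array: [3, 1, 0, 3, 0, 3, 0, 0]
Reconstruct: [0, 0, 0, 1, 3, 3, 3, 5, 5, 5]


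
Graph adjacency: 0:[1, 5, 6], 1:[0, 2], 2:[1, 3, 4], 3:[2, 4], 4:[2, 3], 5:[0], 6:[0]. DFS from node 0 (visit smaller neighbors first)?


DFS stack-based: start with [0]
Visit order: [0, 1, 2, 3, 4, 5, 6]


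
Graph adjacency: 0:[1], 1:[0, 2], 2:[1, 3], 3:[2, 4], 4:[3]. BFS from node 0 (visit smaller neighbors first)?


BFS queue: start with [0]
Visit order: [0, 1, 2, 3, 4]


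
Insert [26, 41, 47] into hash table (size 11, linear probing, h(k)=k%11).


Insertions: 26->slot 4; 41->slot 8; 47->slot 3
Table: [None, None, None, 47, 26, None, None, None, 41, None, None]


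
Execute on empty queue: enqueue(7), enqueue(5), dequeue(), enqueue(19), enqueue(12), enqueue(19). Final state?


enqueue(7) -> [7]
enqueue(5) -> [7, 5]
dequeue() returns 7 -> [5]
enqueue(19) -> [5, 19]
enqueue(12) -> [5, 19, 12]
enqueue(19) -> [5, 19, 12, 19]
Final queue (front to back): [5, 19, 12, 19]


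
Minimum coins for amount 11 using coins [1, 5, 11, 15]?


dp[0]=0; dp[i]=1+min(dp[i-c] for c in coins)
...dp[6]=2, dp[7]=3, dp[8]=4, dp[9]=5, dp[10]=2, dp[11]=1
Minimum coins for 11 = 1


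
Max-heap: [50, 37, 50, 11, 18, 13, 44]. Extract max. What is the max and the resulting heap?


Max = 50
Replace root with last, heapify down
Resulting heap: [50, 37, 44, 11, 18, 13]


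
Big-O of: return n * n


Analysis: constant-time operation, no loop
Complexity: O(1)


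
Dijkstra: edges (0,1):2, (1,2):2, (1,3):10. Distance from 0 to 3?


Dijkstra from 0:
Distances: {0: 0, 1: 2, 2: 4, 3: 12}
Shortest distance to 3 = 12, path = [0, 1, 3]


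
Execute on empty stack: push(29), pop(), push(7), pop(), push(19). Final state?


push(29) -> [29]
pop() returns 29 -> []
push(7) -> [7]
pop() returns 7 -> []
push(19) -> [19]
Final stack (bottom to top): [19]


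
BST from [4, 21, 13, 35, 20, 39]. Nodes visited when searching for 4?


BST root = 4
Search for 4: compare at each node
Path: [4]


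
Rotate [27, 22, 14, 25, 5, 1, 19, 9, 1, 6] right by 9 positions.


Right rotate by 9: [22, 14, 25, 5, 1, 19, 9, 1, 6, 27]


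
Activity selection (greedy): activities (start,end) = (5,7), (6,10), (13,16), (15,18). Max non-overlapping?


Greedy: pick earliest-ending, then skip overlaps.
Selected (2 activities): [(5, 7), (13, 16)]


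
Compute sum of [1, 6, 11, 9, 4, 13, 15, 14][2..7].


Prefix sums: [0, 1, 7, 18, 27, 31, 44, 59, 73]
Sum[2..7] = prefix[8] - prefix[2] = 73 - 7 = 66


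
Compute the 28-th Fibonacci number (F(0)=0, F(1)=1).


F(n)=F(n-1)+F(n-2)
...F(26)=121393, F(27)=196418, F(28)=317811


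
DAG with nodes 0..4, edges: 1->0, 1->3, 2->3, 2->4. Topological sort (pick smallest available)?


Kahn's algorithm, process smallest node first
Order: [1, 0, 2, 3, 4]


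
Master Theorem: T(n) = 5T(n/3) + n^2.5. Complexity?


a=5, b=3, c=2.5. log_3(5)=1.465 < c=2.5. Case 3: O(n^c) = O(n^2.500)
Complexity: O(n^2.500)


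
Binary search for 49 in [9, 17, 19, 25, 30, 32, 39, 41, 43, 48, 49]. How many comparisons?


Search for 49:
[0,10] mid=5 arr[5]=32
[6,10] mid=8 arr[8]=43
[9,10] mid=9 arr[9]=48
[10,10] mid=10 arr[10]=49
Total: 4 comparisons


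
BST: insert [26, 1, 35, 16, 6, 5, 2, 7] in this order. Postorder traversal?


Root = 26; build tree by BST insertion.
Postorder traversal: [2, 5, 7, 6, 16, 1, 35, 26]


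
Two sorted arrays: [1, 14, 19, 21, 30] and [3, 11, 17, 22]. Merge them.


Compare heads, take smaller each step.
Merged: [1, 3, 11, 14, 17, 19, 21, 22, 30]


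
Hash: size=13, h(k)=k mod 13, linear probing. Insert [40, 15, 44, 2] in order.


Insertions: 40->slot 1; 15->slot 2; 44->slot 5; 2->slot 3
Table: [None, 40, 15, 2, None, 44, None, None, None, None, None, None, None]


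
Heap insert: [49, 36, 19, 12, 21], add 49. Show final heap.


Append 49: [49, 36, 19, 12, 21, 49]
Bubble up: swap idx 5(49) with idx 2(19)
Result: [49, 36, 49, 12, 21, 19]


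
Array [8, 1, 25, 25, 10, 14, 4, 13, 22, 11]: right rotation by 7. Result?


Right rotate by 7: [25, 10, 14, 4, 13, 22, 11, 8, 1, 25]


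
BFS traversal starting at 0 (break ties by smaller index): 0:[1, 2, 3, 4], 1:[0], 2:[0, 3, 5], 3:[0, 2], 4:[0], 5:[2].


BFS queue: start with [0]
Visit order: [0, 1, 2, 3, 4, 5]


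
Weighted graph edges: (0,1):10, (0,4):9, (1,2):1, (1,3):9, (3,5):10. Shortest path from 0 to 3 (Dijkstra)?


Dijkstra from 0:
Distances: {0: 0, 1: 10, 2: 11, 3: 19, 4: 9, 5: 29}
Shortest distance to 3 = 19, path = [0, 1, 3]


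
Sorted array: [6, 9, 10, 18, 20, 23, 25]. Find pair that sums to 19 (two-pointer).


Two pointers: lo=0, hi=6
Found pair: (9, 10) summing to 19


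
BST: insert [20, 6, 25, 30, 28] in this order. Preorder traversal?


Root = 20; build tree by BST insertion.
Preorder traversal: [20, 6, 25, 30, 28]


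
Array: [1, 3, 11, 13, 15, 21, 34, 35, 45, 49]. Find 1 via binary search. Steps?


Search for 1:
[0,9] mid=4 arr[4]=15
[0,3] mid=1 arr[1]=3
[0,0] mid=0 arr[0]=1
Total: 3 comparisons


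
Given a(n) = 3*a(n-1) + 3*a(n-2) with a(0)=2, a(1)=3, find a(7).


Build bottom-up:
...a(5)=783, a(6)=2970, a(7)=3*2970+3*783=11259


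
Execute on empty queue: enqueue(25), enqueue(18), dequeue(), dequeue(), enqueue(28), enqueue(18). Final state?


enqueue(25) -> [25]
enqueue(18) -> [25, 18]
dequeue() returns 25 -> [18]
dequeue() returns 18 -> []
enqueue(28) -> [28]
enqueue(18) -> [28, 18]
Final queue (front to back): [28, 18]
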